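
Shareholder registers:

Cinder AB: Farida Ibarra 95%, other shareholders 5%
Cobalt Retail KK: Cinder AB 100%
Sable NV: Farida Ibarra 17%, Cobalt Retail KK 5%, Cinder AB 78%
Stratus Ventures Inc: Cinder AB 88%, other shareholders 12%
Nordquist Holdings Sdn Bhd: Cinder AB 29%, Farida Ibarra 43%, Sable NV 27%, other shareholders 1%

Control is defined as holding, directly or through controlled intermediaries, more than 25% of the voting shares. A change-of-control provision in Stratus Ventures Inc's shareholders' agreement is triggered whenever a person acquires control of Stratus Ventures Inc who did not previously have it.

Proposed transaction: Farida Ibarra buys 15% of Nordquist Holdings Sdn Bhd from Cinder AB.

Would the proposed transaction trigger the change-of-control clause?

The purchase adds only to Farida's holdings (Cinder's stake shrinks), so Farida is the only person who could newly come to control Stratus.
Farida holds 95% of Cinder, so Farida controls Cinder.
Cinder holds 88% of Stratus, so Farida controls Stratus.
So Farida already controls Stratus before the transaction.
After the purchase, Farida's direct stake in Nordquist rises to 43% + 15% = 58%, and Cinder's stake falls to 14%.
Farida controlled Stratus already, so this is not a new person acquiring control; every other person's position is unchanged or reduced.
No new person acquires control, so the clause is not triggered.

No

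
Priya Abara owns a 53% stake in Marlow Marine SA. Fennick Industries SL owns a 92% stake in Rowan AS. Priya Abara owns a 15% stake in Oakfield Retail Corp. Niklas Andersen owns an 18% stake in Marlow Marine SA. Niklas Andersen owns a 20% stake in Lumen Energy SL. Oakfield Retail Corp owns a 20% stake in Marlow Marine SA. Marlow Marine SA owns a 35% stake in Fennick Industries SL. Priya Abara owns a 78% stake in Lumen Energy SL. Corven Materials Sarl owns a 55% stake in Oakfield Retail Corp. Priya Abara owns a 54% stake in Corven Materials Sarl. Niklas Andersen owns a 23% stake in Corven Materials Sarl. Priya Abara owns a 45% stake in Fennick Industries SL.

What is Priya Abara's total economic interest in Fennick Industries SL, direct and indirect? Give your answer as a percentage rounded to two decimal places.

Priya reaches Fennick along 4 paths.
Via Oakfield → Marlow: 15% × 20% × 35% = 1.05%.
Via Corven → Oakfield → Marlow: 54% × 55% × 20% × 35% = 2.079%.
Via Marlow: 53% × 35% = 18.55%.
Direct stake: 45% = 45%.
Total: 1.05% + 2.079% + 18.55% + 45% = 66.679%.
Rounded: 66.68%.

66.68%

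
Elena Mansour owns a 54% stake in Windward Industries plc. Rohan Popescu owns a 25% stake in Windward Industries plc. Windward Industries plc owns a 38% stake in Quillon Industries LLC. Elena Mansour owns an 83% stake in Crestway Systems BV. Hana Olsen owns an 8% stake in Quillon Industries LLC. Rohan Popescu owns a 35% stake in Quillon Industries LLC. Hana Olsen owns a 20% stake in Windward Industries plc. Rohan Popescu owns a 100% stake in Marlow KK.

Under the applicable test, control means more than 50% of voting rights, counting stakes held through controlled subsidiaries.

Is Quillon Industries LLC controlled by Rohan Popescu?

No

Rohan holds 100% of Marlow, so Rohan controls Marlow.
In Quillon, Rohan's side holds only 35%, not > 50%.
So Rohan does not control Quillon.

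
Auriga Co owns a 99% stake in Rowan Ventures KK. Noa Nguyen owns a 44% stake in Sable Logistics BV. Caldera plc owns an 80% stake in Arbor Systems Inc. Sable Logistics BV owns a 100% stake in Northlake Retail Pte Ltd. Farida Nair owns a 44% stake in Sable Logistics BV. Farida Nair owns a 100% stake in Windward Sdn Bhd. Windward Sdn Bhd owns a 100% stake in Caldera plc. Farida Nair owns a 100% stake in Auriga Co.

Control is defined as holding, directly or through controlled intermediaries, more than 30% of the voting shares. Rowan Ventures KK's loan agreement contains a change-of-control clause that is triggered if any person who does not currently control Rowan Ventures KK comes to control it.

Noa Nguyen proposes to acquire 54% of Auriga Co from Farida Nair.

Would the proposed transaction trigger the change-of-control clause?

The purchase adds only to Noa's holdings (Farida's stake shrinks), so Noa is the only person who could newly come to control Rowan.
Noa holds 44% of Sable, so Noa controls Sable.
Sable holds 100% of Northlake, so Noa controls Northlake.
Neither Noa nor any entity Noa controls holds any voting interest in Rowan.
So before the transaction, Noa does not control Rowan.
After the purchase, Noa holds 54% of Auriga directly, and Farida's stake falls to 46%.
Noa holds 54% of Auriga, so Noa controls Auriga.
Auriga holds 99% of Rowan, so Noa controls Rowan.
Noa did not control Rowan before and does after, so the clause is triggered.

Yes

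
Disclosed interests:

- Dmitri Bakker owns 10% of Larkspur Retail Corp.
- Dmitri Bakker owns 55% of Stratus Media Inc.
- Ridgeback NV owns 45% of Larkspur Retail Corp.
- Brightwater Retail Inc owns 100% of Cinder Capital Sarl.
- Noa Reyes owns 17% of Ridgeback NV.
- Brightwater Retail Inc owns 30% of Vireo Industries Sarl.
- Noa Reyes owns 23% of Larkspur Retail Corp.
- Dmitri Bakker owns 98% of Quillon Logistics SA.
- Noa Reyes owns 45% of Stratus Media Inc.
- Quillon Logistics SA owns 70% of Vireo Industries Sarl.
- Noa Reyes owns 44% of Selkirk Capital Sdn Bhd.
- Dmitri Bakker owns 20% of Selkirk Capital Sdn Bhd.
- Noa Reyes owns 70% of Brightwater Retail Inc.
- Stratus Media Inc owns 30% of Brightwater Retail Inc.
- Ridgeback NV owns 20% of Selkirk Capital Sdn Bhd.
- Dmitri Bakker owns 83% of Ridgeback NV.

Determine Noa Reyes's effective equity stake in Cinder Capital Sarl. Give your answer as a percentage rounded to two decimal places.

83.50%

Noa reaches Cinder along 2 paths.
Via Brightwater: 70% × 100% = 70%.
Via Stratus → Brightwater: 45% × 30% × 100% = 13.5%.
Total: 70% + 13.5% = 83.5%.
Rounded: 83.50%.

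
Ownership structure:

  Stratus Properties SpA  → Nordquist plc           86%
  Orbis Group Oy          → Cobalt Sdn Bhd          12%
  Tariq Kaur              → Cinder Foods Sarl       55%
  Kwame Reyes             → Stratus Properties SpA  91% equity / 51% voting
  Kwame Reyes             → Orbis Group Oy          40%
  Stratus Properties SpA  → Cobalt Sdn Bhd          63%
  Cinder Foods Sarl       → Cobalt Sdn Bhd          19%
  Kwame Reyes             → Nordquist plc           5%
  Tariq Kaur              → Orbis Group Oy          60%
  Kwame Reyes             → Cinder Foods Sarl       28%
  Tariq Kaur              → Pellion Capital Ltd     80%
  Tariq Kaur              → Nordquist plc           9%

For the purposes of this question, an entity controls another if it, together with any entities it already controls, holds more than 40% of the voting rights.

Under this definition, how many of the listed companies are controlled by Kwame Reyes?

3

Kwame holds 51% of Stratus, so Kwame controls Stratus.
Stratus and Kwame together hold 86% + 5% = 91% of Nordquist, so Kwame controls Nordquist.
Stratus holds 63% of Cobalt, so Kwame controls Cobalt.
No other company's threshold is met.
Kwame controls 3 companies.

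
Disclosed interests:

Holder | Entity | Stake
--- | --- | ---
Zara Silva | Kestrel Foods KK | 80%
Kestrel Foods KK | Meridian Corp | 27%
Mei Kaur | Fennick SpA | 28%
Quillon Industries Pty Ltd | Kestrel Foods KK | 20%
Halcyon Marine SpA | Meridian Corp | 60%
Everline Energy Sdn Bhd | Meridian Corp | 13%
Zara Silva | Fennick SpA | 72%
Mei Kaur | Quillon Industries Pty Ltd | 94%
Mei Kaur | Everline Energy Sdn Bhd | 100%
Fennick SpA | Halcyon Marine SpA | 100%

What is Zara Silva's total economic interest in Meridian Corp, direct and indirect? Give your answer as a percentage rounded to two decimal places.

Zara reaches Meridian along 2 paths.
Via Fennick → Halcyon: 72% × 100% × 60% = 43.2%.
Via Kestrel: 80% × 27% = 21.6%.
Total: 43.2% + 21.6% = 64.8%.
Rounded: 64.80%.

64.80%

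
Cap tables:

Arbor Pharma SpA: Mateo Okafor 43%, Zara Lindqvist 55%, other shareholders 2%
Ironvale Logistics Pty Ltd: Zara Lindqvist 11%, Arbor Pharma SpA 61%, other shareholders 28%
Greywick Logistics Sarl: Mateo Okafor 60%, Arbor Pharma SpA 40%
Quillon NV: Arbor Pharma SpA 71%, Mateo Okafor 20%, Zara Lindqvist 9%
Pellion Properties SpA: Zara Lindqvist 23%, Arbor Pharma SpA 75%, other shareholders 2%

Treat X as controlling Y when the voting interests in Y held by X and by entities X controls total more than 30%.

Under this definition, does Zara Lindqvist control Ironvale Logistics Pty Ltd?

Zara holds 55% of Arbor, so Zara controls Arbor.
Zara and Arbor together hold 11% + 61% = 72% of Ironvale, so Zara controls Ironvale.

Yes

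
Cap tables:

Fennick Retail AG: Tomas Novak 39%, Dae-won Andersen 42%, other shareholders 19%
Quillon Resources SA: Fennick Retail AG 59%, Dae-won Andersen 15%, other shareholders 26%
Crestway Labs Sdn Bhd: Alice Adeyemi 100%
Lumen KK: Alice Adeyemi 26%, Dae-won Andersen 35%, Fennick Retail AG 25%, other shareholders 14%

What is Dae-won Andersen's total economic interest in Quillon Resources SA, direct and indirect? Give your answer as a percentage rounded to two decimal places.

Dae-won reaches Quillon along 2 paths.
Via Fennick: 42% × 59% = 24.78%.
Direct stake: 15% = 15%.
Total: 24.78% + 15% = 39.78%.

39.78%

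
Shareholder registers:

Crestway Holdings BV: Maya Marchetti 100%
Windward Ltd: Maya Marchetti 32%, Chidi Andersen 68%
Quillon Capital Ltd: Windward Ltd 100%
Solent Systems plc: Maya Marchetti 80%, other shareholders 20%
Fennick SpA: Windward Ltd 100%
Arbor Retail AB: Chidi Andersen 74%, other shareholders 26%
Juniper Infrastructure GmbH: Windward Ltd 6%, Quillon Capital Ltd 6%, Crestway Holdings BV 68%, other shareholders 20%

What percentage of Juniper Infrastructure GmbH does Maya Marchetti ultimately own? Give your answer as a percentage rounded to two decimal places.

Maya reaches Juniper along 3 paths.
Via Windward: 32% × 6% = 1.92%.
Via Windward → Quillon: 32% × 100% × 6% = 1.92%.
Via Crestway: 100% × 68% = 68%.
Total: 1.92% + 1.92% + 68% = 71.84%.

71.84%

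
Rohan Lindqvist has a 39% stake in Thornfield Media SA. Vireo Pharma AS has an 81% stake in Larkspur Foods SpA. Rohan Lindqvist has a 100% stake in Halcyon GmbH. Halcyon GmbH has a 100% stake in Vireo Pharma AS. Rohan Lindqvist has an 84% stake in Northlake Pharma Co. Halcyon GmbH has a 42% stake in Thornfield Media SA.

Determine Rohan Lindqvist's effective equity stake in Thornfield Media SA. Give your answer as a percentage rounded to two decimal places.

Rohan reaches Thornfield along 2 paths.
Via Halcyon: 100% × 42% = 42%.
Direct stake: 39% = 39%.
Total: 42% + 39% = 81%.
Rounded: 81.00%.

81.00%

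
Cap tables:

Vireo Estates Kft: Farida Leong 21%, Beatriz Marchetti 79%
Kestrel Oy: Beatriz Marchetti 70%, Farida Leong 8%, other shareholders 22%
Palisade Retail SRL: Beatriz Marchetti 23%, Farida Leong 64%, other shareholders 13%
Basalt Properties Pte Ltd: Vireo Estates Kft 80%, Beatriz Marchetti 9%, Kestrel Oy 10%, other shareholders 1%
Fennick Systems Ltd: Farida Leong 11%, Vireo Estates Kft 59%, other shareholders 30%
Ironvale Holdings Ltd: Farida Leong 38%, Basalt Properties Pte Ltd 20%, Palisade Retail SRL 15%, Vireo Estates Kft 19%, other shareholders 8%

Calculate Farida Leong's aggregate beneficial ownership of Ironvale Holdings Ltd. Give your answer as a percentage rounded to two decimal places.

55.11%

Farida reaches Ironvale along 5 paths.
Direct stake: 38% = 38%.
Via Vireo → Basalt: 21% × 80% × 20% = 3.36%.
Via Kestrel → Basalt: 8% × 10% × 20% = 0.16%.
Via Palisade: 64% × 15% = 9.6%.
Via Vireo: 21% × 19% = 3.99%.
Total: 38% + 3.36% + 0.16% + 9.6% + 3.99% = 55.11%.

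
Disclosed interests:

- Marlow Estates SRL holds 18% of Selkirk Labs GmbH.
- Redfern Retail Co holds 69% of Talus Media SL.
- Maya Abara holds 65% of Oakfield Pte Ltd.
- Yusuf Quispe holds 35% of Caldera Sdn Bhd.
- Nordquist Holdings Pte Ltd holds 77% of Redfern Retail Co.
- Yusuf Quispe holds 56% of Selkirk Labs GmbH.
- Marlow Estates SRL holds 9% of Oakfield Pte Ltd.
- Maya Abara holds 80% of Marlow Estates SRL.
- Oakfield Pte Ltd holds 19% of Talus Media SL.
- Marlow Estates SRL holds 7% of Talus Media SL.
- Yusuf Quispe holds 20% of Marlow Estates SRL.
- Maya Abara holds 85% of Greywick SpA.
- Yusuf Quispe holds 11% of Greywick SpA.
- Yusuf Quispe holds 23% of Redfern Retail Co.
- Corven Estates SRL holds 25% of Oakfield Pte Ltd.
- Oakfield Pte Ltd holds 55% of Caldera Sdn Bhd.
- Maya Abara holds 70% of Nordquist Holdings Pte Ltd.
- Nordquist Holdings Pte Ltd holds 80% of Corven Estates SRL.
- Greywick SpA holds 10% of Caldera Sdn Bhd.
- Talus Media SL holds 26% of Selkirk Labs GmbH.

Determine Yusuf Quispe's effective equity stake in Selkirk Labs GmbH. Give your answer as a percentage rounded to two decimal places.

64.18%

Yusuf reaches Selkirk along 5 paths.
Via Marlow: 20% × 18% = 3.6%.
Direct stake: 56% = 56%.
Via Marlow → Talus: 20% × 7% × 26% = 0.364%.
Via Marlow → Oakfield → Talus: 20% × 9% × 19% × 26% = 0.08892%.
Via Redfern → Talus: 23% × 69% × 26% = 4.1262%.
Total: 3.6% + 56% + 0.364% + 0.08892% + 4.1262% = 64.17912%.
Rounded: 64.18%.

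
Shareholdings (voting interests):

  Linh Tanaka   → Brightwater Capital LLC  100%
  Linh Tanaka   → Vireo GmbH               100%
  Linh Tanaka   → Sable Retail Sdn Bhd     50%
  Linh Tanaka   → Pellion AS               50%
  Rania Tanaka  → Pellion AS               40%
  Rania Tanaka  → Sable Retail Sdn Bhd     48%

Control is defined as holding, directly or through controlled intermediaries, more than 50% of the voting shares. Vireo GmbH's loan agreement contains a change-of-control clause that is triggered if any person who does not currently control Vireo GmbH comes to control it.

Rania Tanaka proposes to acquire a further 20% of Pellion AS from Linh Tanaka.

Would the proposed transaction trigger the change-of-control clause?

No

The purchase adds only to Rania's holdings (Linh's stake shrinks), so Rania is the only person who could newly come to control Vireo.
Rania's largest direct stake is 48% in Sable, which does not meet the threshold, so Rania controls no company.
Neither Rania nor any entity Rania controls holds any voting interest in Vireo.
So before the transaction, Rania does not control Vireo.
After the purchase, Rania's direct stake in Pellion rises to 40% + 20% = 60%, and Linh's stake falls to 30%.
Rania holds 60% of Pellion, so Rania controls Pellion.
After the transaction, neither Rania nor any entity Rania controls holds a voting interest in Vireo, so Rania still does not control it.
No new person acquires control, so the clause is not triggered.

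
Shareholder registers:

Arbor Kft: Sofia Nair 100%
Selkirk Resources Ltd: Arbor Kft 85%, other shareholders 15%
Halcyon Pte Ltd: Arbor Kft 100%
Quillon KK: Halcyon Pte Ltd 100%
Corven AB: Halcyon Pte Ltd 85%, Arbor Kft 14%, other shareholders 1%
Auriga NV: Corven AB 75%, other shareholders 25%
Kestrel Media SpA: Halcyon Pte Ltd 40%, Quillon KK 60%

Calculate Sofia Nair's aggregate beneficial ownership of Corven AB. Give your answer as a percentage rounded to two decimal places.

99.00%

Sofia reaches Corven along 2 paths.
Via Arbor → Halcyon: 100% × 100% × 85% = 85%.
Via Arbor: 100% × 14% = 14%.
Total: 85% + 14% = 99%.
Rounded: 99.00%.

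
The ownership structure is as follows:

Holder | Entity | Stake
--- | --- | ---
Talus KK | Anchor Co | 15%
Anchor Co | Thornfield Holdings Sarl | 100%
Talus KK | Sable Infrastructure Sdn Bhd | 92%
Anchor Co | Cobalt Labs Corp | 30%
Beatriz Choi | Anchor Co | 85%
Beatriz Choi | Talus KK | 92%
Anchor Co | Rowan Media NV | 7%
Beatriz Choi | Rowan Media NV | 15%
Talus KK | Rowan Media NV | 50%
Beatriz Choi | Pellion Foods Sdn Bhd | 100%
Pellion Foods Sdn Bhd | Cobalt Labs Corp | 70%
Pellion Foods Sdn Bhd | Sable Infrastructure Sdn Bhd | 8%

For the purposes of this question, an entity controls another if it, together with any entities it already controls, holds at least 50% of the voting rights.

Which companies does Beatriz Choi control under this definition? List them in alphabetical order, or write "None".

Anchor Co, Cobalt Labs Corp, Pellion Foods Sdn Bhd, Rowan Media NV, Sable Infrastructure Sdn Bhd, Talus KK, Thornfield Holdings Sarl

Beatriz holds 100% of Pellion, so Beatriz controls Pellion.
Beatriz holds 92% of Talus, so Beatriz controls Talus.
Beatriz and Talus together hold 85% + 15% = 100% of Anchor, so Beatriz controls Anchor.
Pellion and Talus together hold 8% + 92% = 100% of Sable, so Beatriz controls Sable.
Beatriz and Talus and Anchor together hold 15% + 50% + 7% = 72% of Rowan, so Beatriz controls Rowan.
Anchor holds 100% of Thornfield, so Beatriz controls Thornfield.
Anchor and Pellion together hold 30% + 70% = 100% of Cobalt, so Beatriz controls Cobalt.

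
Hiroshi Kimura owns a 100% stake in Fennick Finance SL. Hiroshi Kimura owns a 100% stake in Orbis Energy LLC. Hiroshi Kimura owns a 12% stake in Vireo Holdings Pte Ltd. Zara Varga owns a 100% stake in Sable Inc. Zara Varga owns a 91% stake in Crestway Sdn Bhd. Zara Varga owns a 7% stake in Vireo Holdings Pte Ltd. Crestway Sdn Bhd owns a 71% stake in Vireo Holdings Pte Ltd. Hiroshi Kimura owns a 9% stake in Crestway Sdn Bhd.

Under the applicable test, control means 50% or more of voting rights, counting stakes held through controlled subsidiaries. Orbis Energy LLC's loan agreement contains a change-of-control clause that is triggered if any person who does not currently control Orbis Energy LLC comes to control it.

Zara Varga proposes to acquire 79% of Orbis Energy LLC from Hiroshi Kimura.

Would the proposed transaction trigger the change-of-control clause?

Yes

The purchase adds only to Zara's holdings (Hiroshi's stake shrinks), so Zara is the only person who could newly come to control Orbis.
Zara holds 100% of Sable, so Zara controls Sable.
Zara holds 91% of Crestway, so Zara controls Crestway.
Crestway and Zara together hold 71% + 7% = 78% of Vireo, so Zara controls Vireo.
Neither Zara nor any entity Zara controls holds any voting interest in Orbis.
So before the transaction, Zara does not control Orbis.
After the purchase, Zara holds 79% of Orbis directly, and Hiroshi's stake falls to 21%.
Zara holds 79% of Orbis, so Zara controls Orbis.
Zara did not control Orbis before and does after, so the clause is triggered.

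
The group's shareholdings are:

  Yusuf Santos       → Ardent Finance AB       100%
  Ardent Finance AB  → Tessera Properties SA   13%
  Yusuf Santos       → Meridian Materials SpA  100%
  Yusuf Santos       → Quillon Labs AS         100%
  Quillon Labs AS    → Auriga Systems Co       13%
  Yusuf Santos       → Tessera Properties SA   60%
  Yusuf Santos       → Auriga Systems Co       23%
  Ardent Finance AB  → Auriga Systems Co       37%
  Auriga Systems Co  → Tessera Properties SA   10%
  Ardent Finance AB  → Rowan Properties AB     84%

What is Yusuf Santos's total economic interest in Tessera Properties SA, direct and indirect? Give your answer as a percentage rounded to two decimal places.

80.30%

Yusuf reaches Tessera along 5 paths.
Via Ardent: 100% × 13% = 13%.
Via Auriga: 23% × 10% = 2.3%.
Via Ardent → Auriga: 100% × 37% × 10% = 3.7%.
Via Quillon → Auriga: 100% × 13% × 10% = 1.3%.
Direct stake: 60% = 60%.
Total: 13% + 2.3% + 3.7% + 1.3% + 60% = 80.3%.
Rounded: 80.30%.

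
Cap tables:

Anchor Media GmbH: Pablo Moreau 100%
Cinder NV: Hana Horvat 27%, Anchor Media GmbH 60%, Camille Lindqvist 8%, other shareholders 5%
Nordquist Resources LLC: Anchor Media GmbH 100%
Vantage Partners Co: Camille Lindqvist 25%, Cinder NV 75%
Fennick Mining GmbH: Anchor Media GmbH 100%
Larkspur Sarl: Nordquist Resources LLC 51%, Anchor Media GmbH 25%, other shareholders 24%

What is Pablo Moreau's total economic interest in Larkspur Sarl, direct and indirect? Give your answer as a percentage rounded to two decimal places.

Pablo reaches Larkspur along 2 paths.
Via Anchor → Nordquist: 100% × 100% × 51% = 51%.
Via Anchor: 100% × 25% = 25%.
Total: 51% + 25% = 76%.
Rounded: 76.00%.

76.00%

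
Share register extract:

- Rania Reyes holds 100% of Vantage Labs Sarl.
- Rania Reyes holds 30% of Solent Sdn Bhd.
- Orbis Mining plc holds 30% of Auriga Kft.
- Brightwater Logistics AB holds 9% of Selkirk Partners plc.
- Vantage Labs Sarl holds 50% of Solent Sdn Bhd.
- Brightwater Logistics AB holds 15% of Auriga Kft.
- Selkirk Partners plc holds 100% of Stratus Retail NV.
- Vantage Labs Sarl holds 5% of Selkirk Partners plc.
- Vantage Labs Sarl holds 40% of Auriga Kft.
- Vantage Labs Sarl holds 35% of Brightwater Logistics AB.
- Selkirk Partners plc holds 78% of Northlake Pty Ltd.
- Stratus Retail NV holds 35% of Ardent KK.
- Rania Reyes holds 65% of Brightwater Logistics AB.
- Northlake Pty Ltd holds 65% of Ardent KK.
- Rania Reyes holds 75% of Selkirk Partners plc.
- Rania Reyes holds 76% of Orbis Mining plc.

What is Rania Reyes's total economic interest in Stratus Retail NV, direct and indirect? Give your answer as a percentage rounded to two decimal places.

Rania reaches Stratus along 4 paths.
Via Vantage → Selkirk: 100% × 5% × 100% = 5%.
Via Brightwater → Selkirk: 65% × 9% × 100% = 5.85%.
Via Vantage → Brightwater → Selkirk: 100% × 35% × 9% × 100% = 3.15%.
Via Selkirk: 75% × 100% = 75%.
Total: 5% + 5.85% + 3.15% + 75% = 89%.
Rounded: 89.00%.

89.00%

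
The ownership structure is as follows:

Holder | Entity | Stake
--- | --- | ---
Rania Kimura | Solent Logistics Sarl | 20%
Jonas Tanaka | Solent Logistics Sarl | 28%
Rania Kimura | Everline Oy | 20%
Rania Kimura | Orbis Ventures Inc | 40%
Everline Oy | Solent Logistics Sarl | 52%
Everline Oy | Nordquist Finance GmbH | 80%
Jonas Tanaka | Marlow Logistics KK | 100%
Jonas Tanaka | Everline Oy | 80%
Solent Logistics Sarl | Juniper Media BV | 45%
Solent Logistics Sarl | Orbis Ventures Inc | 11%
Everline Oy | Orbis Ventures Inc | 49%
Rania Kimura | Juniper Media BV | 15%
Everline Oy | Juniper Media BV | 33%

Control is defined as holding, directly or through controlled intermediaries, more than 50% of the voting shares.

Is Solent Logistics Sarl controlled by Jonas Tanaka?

Yes

Jonas holds 80% of Everline, so Jonas controls Everline.
Everline and Jonas together hold 52% + 28% = 80% of Solent, so Jonas controls Solent.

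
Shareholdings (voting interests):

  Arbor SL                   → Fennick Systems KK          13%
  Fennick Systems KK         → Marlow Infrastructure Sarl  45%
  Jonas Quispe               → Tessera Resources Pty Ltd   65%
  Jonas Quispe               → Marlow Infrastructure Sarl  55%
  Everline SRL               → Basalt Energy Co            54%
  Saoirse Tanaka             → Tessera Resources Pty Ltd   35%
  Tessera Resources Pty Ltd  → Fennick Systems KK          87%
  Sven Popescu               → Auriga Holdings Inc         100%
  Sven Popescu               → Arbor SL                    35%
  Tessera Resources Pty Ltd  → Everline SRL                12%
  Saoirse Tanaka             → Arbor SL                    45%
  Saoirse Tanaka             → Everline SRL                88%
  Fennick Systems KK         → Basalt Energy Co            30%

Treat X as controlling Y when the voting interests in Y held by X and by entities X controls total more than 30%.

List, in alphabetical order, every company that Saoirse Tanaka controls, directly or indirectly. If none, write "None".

Saoirse holds 35% of Tessera, so Saoirse controls Tessera.
Saoirse holds 45% of Arbor, so Saoirse controls Arbor.
Saoirse and Tessera together hold 88% + 12% = 100% of Everline, so Saoirse controls Everline.
Arbor and Tessera together hold 13% + 87% = 100% of Fennick, so Saoirse controls Fennick.
Fennick and Everline together hold 30% + 54% = 84% of Basalt, so Saoirse controls Basalt.
Fennick holds 45% of Marlow, so Saoirse controls Marlow.
No other company's threshold is met.

Arbor SL, Basalt Energy Co, Everline SRL, Fennick Systems KK, Marlow Infrastructure Sarl, Tessera Resources Pty Ltd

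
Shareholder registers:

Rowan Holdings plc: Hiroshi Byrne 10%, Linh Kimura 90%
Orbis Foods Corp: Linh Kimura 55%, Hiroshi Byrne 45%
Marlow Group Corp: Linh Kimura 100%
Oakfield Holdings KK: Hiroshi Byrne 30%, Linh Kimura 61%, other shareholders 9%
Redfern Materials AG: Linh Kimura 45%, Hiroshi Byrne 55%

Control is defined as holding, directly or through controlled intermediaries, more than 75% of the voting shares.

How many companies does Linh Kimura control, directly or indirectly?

Linh holds 90% of Rowan, so Linh controls Rowan.
Linh holds 100% of Marlow, so Linh controls Marlow.
No other company's threshold is met.
Linh controls 2 companies.

2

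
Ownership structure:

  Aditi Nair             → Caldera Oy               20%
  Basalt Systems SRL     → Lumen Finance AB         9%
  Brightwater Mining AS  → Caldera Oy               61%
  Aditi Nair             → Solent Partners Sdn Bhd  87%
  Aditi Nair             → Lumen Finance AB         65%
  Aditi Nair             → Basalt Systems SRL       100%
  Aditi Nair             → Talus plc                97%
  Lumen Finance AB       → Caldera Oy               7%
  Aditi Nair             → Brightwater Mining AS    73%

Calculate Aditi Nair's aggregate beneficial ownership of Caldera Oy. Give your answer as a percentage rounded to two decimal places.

Aditi reaches Caldera along 4 paths.
Direct stake: 20% = 20%.
Via Brightwater: 73% × 61% = 44.53%.
Via Lumen: 65% × 7% = 4.55%.
Via Basalt → Lumen: 100% × 9% × 7% = 0.63%.
Total: 20% + 44.53% + 4.55% + 0.63% = 69.71%.

69.71%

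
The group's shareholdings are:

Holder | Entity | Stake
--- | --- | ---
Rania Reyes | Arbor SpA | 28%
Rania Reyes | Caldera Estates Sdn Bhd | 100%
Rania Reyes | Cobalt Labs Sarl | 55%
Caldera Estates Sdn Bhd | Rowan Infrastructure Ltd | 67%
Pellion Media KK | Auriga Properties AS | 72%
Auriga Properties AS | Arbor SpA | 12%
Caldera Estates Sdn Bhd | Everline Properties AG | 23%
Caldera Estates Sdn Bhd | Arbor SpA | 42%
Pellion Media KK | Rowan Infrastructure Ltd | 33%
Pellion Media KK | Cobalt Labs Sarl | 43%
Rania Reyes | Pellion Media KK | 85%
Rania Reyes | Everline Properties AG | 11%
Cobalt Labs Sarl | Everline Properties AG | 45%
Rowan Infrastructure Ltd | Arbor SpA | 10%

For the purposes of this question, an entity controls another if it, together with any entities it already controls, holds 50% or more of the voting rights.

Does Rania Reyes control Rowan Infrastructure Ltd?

Yes

Rania holds 100% of Caldera, so Rania controls Caldera.
Rania holds 85% of Pellion, so Rania controls Pellion.
Caldera and Pellion together hold 67% + 33% = 100% of Rowan, so Rania controls Rowan.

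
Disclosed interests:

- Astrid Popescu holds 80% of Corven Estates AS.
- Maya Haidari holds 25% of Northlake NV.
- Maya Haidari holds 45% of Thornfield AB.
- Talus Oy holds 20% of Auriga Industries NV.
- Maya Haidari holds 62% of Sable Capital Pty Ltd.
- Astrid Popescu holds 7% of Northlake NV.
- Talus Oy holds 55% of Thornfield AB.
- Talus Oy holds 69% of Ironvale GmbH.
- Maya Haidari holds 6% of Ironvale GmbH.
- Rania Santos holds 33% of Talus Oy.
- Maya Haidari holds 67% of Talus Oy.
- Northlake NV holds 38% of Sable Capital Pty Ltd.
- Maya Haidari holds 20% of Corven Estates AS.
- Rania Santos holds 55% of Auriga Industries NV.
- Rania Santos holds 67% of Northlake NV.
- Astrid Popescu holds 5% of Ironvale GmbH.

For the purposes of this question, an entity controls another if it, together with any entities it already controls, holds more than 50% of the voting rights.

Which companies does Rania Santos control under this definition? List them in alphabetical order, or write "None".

Auriga Industries NV, Northlake NV

Rania holds 67% of Northlake, so Rania controls Northlake.
Rania holds 55% of Auriga, so Rania controls Auriga.
No other company's threshold is met.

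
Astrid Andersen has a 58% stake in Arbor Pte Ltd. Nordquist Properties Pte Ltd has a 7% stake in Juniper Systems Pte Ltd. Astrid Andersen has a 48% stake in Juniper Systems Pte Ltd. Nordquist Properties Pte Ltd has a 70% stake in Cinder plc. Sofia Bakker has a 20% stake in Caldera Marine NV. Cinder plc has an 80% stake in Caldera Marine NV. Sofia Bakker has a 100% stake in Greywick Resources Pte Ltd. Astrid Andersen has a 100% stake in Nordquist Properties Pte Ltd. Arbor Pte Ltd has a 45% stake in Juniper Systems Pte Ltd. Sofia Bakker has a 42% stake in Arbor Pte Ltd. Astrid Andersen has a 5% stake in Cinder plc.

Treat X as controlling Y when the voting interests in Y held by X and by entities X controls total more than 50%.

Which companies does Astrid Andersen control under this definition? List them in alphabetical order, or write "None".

Arbor Pte Ltd, Caldera Marine NV, Cinder plc, Juniper Systems Pte Ltd, Nordquist Properties Pte Ltd

Astrid holds 100% of Nordquist, so Astrid controls Nordquist.
Astrid holds 58% of Arbor, so Astrid controls Arbor.
Nordquist and Astrid together hold 70% + 5% = 75% of Cinder, so Astrid controls Cinder.
Cinder holds 80% of Caldera, so Astrid controls Caldera.
Astrid and Arbor and Nordquist together hold 48% + 45% + 7% = 100% of Juniper, so Astrid controls Juniper.
No other company's threshold is met.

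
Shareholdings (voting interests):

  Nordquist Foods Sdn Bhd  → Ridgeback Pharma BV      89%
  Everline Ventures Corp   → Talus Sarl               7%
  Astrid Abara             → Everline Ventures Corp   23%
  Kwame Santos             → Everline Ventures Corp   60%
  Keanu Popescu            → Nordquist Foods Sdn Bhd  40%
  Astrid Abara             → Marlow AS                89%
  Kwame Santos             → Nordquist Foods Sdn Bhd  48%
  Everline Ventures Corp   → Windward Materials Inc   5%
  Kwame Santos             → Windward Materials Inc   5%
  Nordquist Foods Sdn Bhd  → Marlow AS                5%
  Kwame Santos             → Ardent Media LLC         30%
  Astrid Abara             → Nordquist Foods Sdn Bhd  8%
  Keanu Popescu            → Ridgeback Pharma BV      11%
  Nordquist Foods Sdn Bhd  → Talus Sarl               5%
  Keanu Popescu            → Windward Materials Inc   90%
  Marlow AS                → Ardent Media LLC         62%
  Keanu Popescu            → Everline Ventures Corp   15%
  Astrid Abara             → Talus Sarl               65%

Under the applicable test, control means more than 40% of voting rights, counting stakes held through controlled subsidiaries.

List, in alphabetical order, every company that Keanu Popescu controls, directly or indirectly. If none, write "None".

Windward Materials Inc

Keanu holds 90% of Windward, so Keanu controls Windward.
No other company's threshold is met.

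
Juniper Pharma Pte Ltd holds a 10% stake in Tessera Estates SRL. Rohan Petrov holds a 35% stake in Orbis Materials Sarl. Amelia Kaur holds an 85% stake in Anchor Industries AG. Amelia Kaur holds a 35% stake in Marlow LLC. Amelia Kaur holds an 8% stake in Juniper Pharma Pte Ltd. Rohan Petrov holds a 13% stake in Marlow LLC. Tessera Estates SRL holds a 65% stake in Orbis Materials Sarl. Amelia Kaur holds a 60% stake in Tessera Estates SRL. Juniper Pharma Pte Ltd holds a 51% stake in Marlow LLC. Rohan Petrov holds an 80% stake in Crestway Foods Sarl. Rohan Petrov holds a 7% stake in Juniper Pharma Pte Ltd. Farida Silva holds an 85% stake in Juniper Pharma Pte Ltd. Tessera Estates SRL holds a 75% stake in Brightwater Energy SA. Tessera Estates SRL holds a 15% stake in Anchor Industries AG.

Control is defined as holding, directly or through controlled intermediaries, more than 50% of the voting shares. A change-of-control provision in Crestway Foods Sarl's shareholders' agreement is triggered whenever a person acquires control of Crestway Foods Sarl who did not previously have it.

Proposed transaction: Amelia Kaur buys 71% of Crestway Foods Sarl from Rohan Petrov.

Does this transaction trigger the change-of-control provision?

The purchase adds only to Amelia's holdings (Rohan's stake shrinks), so Amelia is the only person who could newly come to control Crestway.
Amelia holds 60% of Tessera, so Amelia controls Tessera.
Tessera holds 75% of Brightwater, so Amelia controls Brightwater.
Amelia and Tessera together hold 85% + 15% = 100% of Anchor, so Amelia controls Anchor.
Tessera holds 65% of Orbis, so Amelia controls Orbis.
Neither Amelia nor any entity Amelia controls holds any voting interest in Crestway.
So before the transaction, Amelia does not control Crestway.
After the purchase, Amelia holds 71% of Crestway directly, and Rohan's stake falls to 9%.
Amelia holds 71% of Crestway, so Amelia controls Crestway.
Amelia did not control Crestway before and does after, so the clause is triggered.

Yes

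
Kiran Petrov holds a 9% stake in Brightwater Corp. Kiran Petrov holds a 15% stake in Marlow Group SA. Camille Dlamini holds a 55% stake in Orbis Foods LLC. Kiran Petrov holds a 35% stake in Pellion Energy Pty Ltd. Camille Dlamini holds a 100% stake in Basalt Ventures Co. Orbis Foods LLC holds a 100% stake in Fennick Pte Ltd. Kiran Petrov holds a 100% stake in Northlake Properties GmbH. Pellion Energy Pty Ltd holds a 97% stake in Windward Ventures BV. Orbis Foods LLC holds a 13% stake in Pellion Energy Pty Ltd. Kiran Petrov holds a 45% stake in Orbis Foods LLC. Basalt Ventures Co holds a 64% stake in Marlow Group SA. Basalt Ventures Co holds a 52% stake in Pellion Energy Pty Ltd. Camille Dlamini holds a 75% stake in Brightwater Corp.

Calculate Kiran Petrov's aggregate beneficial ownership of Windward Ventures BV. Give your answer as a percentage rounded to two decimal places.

39.62%

Kiran reaches Windward along 2 paths.
Via Orbis → Pellion: 45% × 13% × 97% = 5.6745%.
Via Pellion: 35% × 97% = 33.95%.
Total: 5.6745% + 33.95% = 39.6245%.
Rounded: 39.62%.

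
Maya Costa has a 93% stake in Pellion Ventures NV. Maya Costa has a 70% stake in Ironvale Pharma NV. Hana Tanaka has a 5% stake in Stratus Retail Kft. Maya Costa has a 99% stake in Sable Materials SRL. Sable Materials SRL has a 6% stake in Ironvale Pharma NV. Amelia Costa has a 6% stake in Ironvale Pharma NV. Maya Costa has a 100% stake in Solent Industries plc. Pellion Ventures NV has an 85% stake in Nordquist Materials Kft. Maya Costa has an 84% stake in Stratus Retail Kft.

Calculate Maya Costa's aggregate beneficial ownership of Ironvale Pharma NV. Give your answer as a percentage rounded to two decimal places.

75.94%

Maya reaches Ironvale along 2 paths.
Via Sable: 99% × 6% = 5.94%.
Direct stake: 70% = 70%.
Total: 5.94% + 70% = 75.94%.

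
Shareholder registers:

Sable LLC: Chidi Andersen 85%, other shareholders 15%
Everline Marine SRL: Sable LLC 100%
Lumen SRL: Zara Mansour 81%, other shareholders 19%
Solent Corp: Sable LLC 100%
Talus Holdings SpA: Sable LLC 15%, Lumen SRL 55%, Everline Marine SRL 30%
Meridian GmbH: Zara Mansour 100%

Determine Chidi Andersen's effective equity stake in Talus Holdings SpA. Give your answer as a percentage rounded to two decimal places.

38.25%

Chidi reaches Talus along 2 paths.
Via Sable: 85% × 15% = 12.75%.
Via Sable → Everline: 85% × 100% × 30% = 25.5%.
Total: 12.75% + 25.5% = 38.25%.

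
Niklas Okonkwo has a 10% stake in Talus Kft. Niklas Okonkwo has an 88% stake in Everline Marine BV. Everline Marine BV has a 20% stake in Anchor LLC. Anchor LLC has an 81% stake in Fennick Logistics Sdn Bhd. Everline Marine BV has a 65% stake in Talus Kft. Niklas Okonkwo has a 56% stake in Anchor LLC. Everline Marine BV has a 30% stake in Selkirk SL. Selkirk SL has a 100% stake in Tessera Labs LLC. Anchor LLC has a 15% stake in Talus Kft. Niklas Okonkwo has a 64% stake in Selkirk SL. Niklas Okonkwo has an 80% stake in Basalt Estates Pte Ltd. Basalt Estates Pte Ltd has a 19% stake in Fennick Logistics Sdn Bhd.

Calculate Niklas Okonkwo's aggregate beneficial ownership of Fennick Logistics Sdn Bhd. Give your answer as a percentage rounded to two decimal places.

Niklas reaches Fennick along 3 paths.
Via Anchor: 56% × 81% = 45.36%.
Via Everline → Anchor: 88% × 20% × 81% = 14.256%.
Via Basalt: 80% × 19% = 15.2%.
Total: 45.36% + 14.256% + 15.2% = 74.816%.
Rounded: 74.82%.

74.82%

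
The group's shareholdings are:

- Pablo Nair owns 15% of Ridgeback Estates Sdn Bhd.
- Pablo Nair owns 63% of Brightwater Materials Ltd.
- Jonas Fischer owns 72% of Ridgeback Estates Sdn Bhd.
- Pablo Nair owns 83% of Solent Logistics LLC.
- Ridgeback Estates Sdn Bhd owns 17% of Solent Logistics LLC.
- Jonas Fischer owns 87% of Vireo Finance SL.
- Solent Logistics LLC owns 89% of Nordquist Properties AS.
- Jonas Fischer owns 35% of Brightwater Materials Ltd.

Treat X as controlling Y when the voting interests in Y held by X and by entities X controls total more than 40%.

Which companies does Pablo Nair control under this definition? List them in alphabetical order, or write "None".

Brightwater Materials Ltd, Nordquist Properties AS, Solent Logistics LLC

Pablo holds 83% of Solent, so Pablo controls Solent.
Pablo holds 63% of Brightwater, so Pablo controls Brightwater.
Solent holds 89% of Nordquist, so Pablo controls Nordquist.
No other company's threshold is met.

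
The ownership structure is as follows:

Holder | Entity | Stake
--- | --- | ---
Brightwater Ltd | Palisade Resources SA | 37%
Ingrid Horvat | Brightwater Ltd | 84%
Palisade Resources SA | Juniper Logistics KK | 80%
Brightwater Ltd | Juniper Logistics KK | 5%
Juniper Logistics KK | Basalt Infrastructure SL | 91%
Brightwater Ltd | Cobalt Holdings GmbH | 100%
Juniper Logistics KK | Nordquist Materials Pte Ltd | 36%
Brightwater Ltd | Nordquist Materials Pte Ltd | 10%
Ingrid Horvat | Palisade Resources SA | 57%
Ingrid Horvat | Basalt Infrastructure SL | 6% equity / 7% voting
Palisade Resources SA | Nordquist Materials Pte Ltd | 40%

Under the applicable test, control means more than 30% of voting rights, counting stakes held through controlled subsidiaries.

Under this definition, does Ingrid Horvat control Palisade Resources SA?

Yes

Ingrid holds 84% of Brightwater, so Ingrid controls Brightwater.
Brightwater and Ingrid together hold 37% + 57% = 94% of Palisade, so Ingrid controls Palisade.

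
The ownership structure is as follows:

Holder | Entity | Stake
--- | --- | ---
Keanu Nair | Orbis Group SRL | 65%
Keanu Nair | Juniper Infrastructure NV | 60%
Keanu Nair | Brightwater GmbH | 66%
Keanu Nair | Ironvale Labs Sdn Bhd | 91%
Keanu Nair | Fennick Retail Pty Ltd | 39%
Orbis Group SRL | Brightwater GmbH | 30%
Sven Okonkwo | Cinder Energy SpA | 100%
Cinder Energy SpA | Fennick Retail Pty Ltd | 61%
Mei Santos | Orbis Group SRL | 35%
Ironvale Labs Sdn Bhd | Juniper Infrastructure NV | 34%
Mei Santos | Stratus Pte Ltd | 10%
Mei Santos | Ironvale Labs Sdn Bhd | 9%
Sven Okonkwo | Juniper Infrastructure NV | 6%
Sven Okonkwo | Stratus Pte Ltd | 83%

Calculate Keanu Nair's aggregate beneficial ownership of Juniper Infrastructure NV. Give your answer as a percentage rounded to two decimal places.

90.94%

Keanu reaches Juniper along 2 paths.
Direct stake: 60% = 60%.
Via Ironvale: 91% × 34% = 30.94%.
Total: 60% + 30.94% = 90.94%.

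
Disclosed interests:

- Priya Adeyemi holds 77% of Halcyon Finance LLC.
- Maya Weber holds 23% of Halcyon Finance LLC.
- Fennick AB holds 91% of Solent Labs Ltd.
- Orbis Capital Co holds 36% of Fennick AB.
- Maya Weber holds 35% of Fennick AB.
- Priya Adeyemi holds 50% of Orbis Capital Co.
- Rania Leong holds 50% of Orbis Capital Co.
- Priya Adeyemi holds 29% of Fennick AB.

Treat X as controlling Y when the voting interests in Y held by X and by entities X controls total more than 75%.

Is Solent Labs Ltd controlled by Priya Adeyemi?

Priya holds 77% of Halcyon, so Priya controls Halcyon.
Neither Priya nor any entity Priya controls holds any voting interest in Solent.
So Priya does not control Solent.

No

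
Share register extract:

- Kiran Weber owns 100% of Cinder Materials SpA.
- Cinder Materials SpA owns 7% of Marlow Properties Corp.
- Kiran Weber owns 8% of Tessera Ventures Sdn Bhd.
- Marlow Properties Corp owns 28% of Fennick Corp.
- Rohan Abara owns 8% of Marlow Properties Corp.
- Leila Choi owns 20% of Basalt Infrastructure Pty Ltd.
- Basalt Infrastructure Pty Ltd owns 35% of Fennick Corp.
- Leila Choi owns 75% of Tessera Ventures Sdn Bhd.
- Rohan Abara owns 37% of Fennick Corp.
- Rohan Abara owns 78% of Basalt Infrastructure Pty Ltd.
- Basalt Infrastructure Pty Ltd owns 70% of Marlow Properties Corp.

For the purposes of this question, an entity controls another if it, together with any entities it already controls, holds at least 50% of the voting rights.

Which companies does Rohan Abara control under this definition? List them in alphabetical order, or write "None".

Rohan holds 78% of Basalt, so Rohan controls Basalt.
Basalt and Rohan together hold 70% + 8% = 78% of Marlow, so Rohan controls Marlow.
Marlow and Rohan and Basalt together hold 28% + 37% + 35% = 100% of Fennick, so Rohan controls Fennick.
No other company's threshold is met.

Basalt Infrastructure Pty Ltd, Fennick Corp, Marlow Properties Corp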